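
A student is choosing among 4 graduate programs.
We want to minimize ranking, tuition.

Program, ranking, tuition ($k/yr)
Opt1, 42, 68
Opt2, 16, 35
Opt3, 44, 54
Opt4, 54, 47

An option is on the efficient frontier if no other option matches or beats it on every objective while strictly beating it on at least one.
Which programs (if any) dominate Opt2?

none

Opt1: worse on ranking (42 vs 16).
Opt3: worse on ranking (44 vs 16).
Opt4: worse on ranking (54 vs 16).
No option dominates Opt2.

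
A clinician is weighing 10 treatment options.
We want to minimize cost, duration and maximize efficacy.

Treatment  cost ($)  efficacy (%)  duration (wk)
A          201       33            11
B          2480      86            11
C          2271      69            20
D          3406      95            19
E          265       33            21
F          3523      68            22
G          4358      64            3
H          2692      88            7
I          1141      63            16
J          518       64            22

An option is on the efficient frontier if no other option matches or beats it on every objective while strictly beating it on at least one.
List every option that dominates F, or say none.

B, C, D, H

B: cost 2480≤3523, efficacy 86≥68, duration 11≤22 — dominates F.
C: cost 2271≤3523, efficacy 69≥68, duration 20≤22 — dominates F.
D: cost 3406≤3523, efficacy 95≥68, duration 19≤22 — dominates F.
H: cost 2692≤3523, efficacy 88≥68, duration 7≤22 — dominates F.
Others (A, E, G, I, J) are each worse than F on at least one objective.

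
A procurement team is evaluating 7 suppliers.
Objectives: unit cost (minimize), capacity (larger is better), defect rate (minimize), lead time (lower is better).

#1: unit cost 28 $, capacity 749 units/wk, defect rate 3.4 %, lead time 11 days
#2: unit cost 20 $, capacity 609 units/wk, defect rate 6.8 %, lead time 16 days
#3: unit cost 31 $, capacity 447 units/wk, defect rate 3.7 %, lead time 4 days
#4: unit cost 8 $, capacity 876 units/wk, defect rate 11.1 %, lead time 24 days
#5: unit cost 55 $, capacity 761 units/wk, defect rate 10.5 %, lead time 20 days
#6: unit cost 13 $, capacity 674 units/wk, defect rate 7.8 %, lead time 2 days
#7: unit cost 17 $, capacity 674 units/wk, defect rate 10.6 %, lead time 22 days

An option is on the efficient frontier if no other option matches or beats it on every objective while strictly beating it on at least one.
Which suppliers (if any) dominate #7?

#6

#6: unit cost 13≤17, capacity 674≥674, defect rate 7.8≤10.6, lead time 2≤22 — dominates #7.
Others (#1, #2, #3, #4, #5) are each worse than #7 on at least one objective.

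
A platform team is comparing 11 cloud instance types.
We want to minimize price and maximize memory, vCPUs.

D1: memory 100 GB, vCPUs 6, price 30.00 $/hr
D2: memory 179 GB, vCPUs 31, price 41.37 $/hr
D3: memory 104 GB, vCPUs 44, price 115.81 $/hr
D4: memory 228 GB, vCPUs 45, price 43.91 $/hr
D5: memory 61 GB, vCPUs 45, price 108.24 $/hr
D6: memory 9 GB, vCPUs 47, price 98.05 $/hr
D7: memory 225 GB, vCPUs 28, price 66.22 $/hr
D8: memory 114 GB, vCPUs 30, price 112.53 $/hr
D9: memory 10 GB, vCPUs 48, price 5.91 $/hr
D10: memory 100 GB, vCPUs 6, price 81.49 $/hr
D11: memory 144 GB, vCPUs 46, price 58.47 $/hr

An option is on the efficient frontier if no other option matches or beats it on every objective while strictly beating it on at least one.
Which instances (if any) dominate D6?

D9: memory 10≥9, vCPUs 48≥47, price 5.91≤98.05 — dominates D6.
Others (D1, D2, D3, D4, D5, D7, D8, D10, D11) are each worse than D6 on at least one objective.

D9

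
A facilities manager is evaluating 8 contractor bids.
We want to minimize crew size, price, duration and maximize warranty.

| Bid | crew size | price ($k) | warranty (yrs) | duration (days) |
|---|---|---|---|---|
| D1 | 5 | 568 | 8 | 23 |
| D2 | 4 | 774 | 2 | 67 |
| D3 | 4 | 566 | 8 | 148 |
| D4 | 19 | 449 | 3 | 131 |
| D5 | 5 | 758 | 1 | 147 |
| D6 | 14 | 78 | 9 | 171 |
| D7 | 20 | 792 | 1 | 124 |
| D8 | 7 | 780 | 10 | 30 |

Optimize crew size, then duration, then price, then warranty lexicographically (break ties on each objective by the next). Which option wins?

D2

First minimize crew size: best is 4, kept {D2, D3}.
Then minimize duration: best is 67, kept {D2}.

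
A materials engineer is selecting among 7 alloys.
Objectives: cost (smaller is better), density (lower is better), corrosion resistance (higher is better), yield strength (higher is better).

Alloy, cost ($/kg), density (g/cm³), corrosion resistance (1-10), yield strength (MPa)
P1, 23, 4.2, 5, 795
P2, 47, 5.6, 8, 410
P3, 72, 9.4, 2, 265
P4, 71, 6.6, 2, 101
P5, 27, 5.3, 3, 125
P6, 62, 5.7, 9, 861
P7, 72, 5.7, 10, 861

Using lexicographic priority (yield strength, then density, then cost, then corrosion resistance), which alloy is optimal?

P6

First maximize yield strength: best is 861, kept {P6, P7}.
Then minimize density: best is 5.7, kept {P6, P7}.
Then minimize cost: best is 62, kept {P6}.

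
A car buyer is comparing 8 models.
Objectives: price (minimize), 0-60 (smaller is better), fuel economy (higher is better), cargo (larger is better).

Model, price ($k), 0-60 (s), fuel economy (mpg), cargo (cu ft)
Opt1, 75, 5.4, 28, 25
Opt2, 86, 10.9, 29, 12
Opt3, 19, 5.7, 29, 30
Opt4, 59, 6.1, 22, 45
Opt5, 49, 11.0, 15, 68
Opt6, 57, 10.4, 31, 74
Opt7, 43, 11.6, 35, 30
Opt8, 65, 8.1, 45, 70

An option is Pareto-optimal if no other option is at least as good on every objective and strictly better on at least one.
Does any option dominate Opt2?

Yes

Opt3 vs Opt2: price 19≤86, 0-60 5.7≤10.9, fuel economy 29≥29, cargo 30≥12 — Opt3 is at least as good on every objective and strictly better on at least one, so Opt3 dominates Opt2.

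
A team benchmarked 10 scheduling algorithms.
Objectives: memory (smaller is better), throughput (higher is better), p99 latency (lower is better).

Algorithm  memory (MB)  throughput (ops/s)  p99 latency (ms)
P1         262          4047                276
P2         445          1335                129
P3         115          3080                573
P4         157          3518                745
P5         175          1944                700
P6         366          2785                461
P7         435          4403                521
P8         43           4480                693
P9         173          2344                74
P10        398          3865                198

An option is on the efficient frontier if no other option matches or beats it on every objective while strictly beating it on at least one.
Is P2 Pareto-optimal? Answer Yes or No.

No

P9 vs P2: memory 173≤445, throughput 2344≥1335, p99 latency 74≤129 — P9 is at least as good on every objective and strictly better on at least one, so P9 dominates P2.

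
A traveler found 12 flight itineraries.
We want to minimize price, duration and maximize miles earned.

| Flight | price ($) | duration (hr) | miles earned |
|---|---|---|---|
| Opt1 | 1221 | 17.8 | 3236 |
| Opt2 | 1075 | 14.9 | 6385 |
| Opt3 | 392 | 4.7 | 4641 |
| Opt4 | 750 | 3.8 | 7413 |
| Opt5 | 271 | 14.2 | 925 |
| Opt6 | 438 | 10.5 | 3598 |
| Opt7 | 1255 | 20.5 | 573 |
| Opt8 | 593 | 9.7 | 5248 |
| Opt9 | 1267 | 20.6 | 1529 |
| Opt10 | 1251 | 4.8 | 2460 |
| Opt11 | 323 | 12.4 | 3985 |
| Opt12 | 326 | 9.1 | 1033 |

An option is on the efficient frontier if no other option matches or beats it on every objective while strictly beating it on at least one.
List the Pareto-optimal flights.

Opt1: dominated by Opt2 (price 1075≤1221, duration 14.9≤17.8, miles earned 6385≥3236).
Opt2: dominated by Opt4 (price 750≤1075, duration 3.8≤14.9, miles earned 7413≥6385).
Opt3: not dominated.
Opt4: not dominated (best duration).
Opt5: not dominated (best price).
Opt6: dominated by Opt3 (price 392≤438, duration 4.7≤10.5, miles earned 4641≥3598).
Opt7: dominated by Opt1 (price 1221≤1255, duration 17.8≤20.5, miles earned 3236≥573).
Opt8: not dominated.
Opt9: dominated by Opt1 (price 1221≤1267, duration 17.8≤20.6, miles earned 3236≥1529).
Opt10: dominated by Opt3 (price 392≤1251, duration 4.7≤4.8, miles earned 4641≥2460).
Opt11: not dominated.
Opt12: not dominated.

Opt3, Opt4, Opt5, Opt8, Opt11, Opt12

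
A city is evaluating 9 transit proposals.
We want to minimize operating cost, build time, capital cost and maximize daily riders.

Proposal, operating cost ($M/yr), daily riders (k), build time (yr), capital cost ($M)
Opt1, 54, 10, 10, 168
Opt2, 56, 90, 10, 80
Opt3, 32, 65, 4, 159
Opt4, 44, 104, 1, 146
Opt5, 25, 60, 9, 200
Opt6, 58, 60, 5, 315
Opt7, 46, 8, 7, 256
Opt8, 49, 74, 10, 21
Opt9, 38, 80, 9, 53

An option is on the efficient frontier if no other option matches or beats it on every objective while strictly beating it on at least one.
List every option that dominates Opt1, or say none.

Opt3, Opt4, Opt8, Opt9

Opt3: operating cost 32≤54, daily riders 65≥10, build time 4≤10, capital cost 159≤168 — dominates Opt1.
Opt4: operating cost 44≤54, daily riders 104≥10, build time 1≤10, capital cost 146≤168 — dominates Opt1.
Opt8: operating cost 49≤54, daily riders 74≥10, build time 10≤10, capital cost 21≤168 — dominates Opt1.
Opt9: operating cost 38≤54, daily riders 80≥10, build time 9≤10, capital cost 53≤168 — dominates Opt1.
Others (Opt2, Opt5, Opt6, Opt7) are each worse than Opt1 on at least one objective.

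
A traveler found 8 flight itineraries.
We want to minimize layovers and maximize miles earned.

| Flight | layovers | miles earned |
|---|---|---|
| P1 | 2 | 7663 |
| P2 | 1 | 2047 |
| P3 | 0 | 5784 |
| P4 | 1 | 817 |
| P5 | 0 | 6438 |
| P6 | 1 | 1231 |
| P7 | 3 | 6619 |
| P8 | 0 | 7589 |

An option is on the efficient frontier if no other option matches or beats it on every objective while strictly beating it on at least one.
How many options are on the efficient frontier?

2

P1: not dominated (best miles earned).
P2: dominated by P3 (layovers 0≤1, miles earned 5784≥2047).
P3: dominated by P5 (layovers 0≤0, miles earned 6438≥5784).
P4: dominated by P2 (layovers 1≤1, miles earned 2047≥817).
P5: dominated by P8 (layovers 0≤0, miles earned 7589≥6438).
P6: dominated by P2 (layovers 1≤1, miles earned 2047≥1231).
P7: dominated by P1 (layovers 2≤3, miles earned 7663≥6619).
P8: not dominated.
Pareto-optimal: P1, P8 → 2.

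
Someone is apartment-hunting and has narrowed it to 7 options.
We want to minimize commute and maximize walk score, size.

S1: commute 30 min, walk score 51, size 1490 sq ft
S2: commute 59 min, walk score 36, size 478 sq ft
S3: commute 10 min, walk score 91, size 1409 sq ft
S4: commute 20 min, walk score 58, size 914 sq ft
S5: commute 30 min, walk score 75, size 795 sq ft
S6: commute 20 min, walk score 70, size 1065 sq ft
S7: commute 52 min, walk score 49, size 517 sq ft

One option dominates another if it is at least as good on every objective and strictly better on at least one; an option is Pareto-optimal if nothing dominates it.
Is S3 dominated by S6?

No

S6 vs S3: S6 is worse on commute (20 vs 10), so it does not dominate S3.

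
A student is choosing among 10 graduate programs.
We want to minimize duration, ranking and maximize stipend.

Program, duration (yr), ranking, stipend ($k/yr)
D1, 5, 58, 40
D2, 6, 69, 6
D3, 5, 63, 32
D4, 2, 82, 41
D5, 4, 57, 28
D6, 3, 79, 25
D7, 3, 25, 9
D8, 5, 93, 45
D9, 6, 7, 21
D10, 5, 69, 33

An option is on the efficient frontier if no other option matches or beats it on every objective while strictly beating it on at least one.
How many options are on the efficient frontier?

7

D1: not dominated.
D2: dominated by D1 (duration 5≤6, ranking 58≤69, stipend 40≥6).
D3: dominated by D1 (duration 5≤5, ranking 58≤63, stipend 40≥32).
D4: not dominated (best duration).
D5: not dominated.
D6: not dominated.
D7: not dominated.
D8: not dominated (best stipend).
D9: not dominated (best ranking).
D10: dominated by D1 (duration 5≤5, ranking 58≤69, stipend 40≥33).
Pareto-optimal: D1, D4, D5, D6, D7, D8, D9 → 7.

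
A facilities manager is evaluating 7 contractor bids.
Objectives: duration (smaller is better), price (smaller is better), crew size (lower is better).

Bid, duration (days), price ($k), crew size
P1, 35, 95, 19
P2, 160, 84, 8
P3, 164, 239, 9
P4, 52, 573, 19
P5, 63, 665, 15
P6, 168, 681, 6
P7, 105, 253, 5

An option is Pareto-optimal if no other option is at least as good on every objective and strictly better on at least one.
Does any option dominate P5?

No

P1: worse on crew size (19 vs 15).
P2: worse on duration (160 vs 63).
P3: worse on duration (164 vs 63).
P4: worse on crew size (19 vs 15).
P6: worse on duration (168 vs 63).
P7: worse on duration (105 vs 63).
No option is at least as good as P5 on every objective and strictly better on one.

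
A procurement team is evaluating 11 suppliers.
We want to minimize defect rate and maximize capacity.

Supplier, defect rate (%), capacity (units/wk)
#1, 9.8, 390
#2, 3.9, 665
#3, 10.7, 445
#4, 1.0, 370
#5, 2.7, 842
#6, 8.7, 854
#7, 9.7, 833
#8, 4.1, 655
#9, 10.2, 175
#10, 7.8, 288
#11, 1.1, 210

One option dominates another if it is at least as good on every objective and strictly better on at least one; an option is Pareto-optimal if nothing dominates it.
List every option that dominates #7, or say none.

#5: defect rate 2.7≤9.7, capacity 842≥833 — dominates #7.
#6: defect rate 8.7≤9.7, capacity 854≥833 — dominates #7.
Others (#1, #2, #3, #4, #8, #9, #10, #11) are each worse than #7 on at least one objective.

#5, #6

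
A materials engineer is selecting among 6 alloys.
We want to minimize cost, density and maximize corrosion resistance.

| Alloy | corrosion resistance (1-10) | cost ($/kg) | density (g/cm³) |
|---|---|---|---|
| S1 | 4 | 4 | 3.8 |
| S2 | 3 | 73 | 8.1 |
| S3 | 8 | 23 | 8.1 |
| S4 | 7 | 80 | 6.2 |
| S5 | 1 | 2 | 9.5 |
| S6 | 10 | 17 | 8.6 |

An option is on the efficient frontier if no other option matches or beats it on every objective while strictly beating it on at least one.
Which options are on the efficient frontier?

S1: not dominated (best density).
S2: dominated by S1 (corrosion resistance 4≥3, cost 4≤73, density 3.8≤8.1).
S3: not dominated.
S4: not dominated.
S5: not dominated (best cost).
S6: not dominated (best corrosion resistance).

S1, S3, S4, S5, S6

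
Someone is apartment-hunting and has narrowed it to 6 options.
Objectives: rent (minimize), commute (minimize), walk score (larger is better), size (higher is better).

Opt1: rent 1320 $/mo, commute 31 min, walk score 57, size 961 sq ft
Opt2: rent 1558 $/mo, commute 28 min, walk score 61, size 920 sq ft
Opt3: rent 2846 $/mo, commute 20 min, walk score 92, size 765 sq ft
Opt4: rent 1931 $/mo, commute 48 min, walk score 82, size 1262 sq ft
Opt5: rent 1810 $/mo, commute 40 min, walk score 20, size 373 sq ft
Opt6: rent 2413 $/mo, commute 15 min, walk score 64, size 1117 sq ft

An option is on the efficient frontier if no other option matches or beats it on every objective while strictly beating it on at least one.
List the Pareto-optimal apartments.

Opt1, Opt2, Opt3, Opt4, Opt6

Opt1: not dominated (best rent).
Opt2: not dominated.
Opt3: not dominated (best walk score).
Opt4: not dominated (best size).
Opt5: dominated by Opt1 (rent 1320≤1810, commute 31≤40, walk score 57≥20, size 961≥373).
Opt6: not dominated (best commute).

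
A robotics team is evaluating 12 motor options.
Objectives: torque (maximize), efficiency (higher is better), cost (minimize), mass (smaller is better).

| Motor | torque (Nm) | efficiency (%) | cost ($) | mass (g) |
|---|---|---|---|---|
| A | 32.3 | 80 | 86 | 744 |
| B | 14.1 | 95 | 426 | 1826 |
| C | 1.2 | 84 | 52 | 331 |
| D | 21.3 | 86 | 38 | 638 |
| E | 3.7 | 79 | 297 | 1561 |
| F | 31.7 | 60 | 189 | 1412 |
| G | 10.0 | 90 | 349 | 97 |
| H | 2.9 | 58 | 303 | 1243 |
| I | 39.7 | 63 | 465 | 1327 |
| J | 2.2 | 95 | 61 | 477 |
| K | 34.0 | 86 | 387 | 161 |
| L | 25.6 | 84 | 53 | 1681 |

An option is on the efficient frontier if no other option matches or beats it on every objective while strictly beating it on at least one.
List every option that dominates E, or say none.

A, D

A: torque 32.3≥3.7, efficiency 80≥79, cost 86≤297, mass 744≤1561 — dominates E.
D: torque 21.3≥3.7, efficiency 86≥79, cost 38≤297, mass 638≤1561 — dominates E.
Others (B, C, F, G, H, I, J, K, L) are each worse than E on at least one objective.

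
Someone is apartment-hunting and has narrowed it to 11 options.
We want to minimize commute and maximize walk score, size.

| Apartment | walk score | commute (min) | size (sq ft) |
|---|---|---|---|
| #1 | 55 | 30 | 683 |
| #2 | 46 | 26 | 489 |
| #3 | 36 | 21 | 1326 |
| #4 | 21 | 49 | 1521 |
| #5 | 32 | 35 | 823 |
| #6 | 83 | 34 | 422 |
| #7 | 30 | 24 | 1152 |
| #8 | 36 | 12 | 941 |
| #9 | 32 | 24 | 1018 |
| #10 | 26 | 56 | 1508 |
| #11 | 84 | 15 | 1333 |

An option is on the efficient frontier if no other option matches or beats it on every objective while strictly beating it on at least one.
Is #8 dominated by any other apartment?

#1: worse on commute (30 vs 12).
#2: worse on commute (26 vs 12).
#3: worse on commute (21 vs 12).
#4: worse on walk score (21 vs 36).
#5: worse on walk score (32 vs 36).
#6: worse on commute (34 vs 12).
#7: worse on walk score (30 vs 36).
#9: worse on walk score (32 vs 36).
#10: worse on walk score (26 vs 36).
#11: worse on commute (15 vs 12).
No option is at least as good as #8 on every objective and strictly better on one.

No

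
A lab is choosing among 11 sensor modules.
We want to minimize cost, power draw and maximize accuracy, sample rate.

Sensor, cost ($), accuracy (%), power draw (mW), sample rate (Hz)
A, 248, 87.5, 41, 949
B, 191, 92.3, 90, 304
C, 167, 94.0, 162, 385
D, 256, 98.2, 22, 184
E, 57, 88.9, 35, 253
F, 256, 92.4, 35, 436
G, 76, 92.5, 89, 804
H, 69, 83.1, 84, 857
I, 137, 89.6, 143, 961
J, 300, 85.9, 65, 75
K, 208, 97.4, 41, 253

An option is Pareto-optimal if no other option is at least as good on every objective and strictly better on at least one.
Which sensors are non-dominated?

A, C, D, E, F, G, H, I, K

A: not dominated.
B: dominated by G (cost 76≤191, accuracy 92.5≥92.3, power draw 89≤90, sample rate 804≥304).
C: not dominated.
D: not dominated (best accuracy).
E: not dominated (best cost).
F: not dominated.
G: not dominated.
H: not dominated.
I: not dominated (best sample rate).
J: dominated by A (cost 248≤300, accuracy 87.5≥85.9, power draw 41≤65, sample rate 949≥75).
K: not dominated.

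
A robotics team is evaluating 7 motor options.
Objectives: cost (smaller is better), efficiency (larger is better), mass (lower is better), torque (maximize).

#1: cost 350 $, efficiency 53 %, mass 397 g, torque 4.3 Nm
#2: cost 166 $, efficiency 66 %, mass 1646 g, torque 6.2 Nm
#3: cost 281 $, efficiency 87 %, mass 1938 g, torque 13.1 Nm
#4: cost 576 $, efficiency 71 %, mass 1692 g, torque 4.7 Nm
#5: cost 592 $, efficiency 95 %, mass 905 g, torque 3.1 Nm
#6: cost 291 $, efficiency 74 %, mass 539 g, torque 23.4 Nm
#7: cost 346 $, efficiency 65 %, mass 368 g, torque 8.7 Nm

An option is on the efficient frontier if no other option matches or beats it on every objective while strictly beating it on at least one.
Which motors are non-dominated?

#2, #3, #5, #6, #7

#1: dominated by #7 (cost 346≤350, efficiency 65≥53, mass 368≤397, torque 8.7≥4.3).
#2: not dominated (best cost).
#3: not dominated.
#4: dominated by #6 (cost 291≤576, efficiency 74≥71, mass 539≤1692, torque 23.4≥4.7).
#5: not dominated (best efficiency).
#6: not dominated (best torque).
#7: not dominated (best mass).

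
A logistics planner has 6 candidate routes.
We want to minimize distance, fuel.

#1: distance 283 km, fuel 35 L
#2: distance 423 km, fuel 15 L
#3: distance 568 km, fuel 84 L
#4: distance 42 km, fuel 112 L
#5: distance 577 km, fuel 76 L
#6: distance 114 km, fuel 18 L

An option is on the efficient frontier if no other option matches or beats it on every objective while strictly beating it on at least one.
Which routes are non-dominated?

#1: dominated by #6 (distance 114≤283, fuel 18≤35).
#2: not dominated (best fuel).
#3: dominated by #1 (distance 283≤568, fuel 35≤84).
#4: not dominated (best distance).
#5: dominated by #1 (distance 283≤577, fuel 35≤76).
#6: not dominated.

#2, #4, #6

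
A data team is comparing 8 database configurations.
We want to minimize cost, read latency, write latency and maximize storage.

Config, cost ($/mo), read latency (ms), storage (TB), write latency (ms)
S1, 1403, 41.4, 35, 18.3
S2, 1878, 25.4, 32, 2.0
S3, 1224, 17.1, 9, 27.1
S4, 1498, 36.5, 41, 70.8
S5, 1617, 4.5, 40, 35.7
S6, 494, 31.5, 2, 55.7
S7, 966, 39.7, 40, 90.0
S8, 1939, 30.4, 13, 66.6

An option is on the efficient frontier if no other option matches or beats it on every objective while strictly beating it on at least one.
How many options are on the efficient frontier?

7

S1: not dominated.
S2: not dominated (best write latency).
S3: not dominated.
S4: not dominated (best storage).
S5: not dominated (best read latency).
S6: not dominated (best cost).
S7: not dominated.
S8: dominated by S2 (cost 1878≤1939, read latency 25.4≤30.4, storage 32≥13, write latency 2.0≤66.6).
Pareto-optimal: S1, S2, S3, S4, S5, S6, S7 → 7.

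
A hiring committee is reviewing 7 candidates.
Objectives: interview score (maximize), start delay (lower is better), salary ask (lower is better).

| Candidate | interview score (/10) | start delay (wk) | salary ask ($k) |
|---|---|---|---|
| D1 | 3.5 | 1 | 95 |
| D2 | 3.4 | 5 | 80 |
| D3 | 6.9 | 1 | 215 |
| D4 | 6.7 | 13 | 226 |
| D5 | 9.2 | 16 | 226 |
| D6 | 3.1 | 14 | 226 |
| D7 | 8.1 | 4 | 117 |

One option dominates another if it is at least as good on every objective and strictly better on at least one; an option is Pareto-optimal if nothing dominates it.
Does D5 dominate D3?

D5 vs D3: D5 is worse on start delay (16 vs 1), so it does not dominate D3.

No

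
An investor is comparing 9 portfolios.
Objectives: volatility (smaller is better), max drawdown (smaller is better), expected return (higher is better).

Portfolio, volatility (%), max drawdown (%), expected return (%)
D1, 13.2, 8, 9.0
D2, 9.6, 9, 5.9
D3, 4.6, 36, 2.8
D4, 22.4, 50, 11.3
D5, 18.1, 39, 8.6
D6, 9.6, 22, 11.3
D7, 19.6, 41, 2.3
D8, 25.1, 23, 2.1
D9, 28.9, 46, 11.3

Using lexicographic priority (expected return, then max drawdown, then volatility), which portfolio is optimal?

D6

First maximize expected return: best is 11.3, kept {D4, D6, D9}.
Then minimize max drawdown: best is 22, kept {D6}.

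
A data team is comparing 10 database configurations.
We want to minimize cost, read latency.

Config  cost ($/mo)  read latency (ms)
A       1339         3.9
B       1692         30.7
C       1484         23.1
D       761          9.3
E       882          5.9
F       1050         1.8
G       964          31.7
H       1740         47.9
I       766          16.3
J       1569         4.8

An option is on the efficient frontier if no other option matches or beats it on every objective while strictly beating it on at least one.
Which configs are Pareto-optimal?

A: dominated by F (cost 1050≤1339, read latency 1.8≤3.9).
B: dominated by A (cost 1339≤1692, read latency 3.9≤30.7).
C: dominated by A (cost 1339≤1484, read latency 3.9≤23.1).
D: not dominated (best cost).
E: not dominated.
F: not dominated (best read latency).
G: dominated by D (cost 761≤964, read latency 9.3≤31.7).
H: dominated by A (cost 1339≤1740, read latency 3.9≤47.9).
I: dominated by D (cost 761≤766, read latency 9.3≤16.3).
J: dominated by A (cost 1339≤1569, read latency 3.9≤4.8).

D, E, F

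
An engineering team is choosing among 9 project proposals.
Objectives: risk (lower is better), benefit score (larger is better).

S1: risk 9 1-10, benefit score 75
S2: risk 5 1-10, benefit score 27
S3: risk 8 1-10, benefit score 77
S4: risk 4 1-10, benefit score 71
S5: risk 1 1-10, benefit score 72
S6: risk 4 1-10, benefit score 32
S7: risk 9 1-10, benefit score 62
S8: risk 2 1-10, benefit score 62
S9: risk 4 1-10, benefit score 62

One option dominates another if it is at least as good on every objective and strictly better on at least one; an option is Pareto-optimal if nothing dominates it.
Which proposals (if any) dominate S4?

S5: risk 1≤4, benefit score 72≥71 — dominates S4.
Others (S1, S2, S3, S6, S7, S8, S9) are each worse than S4 on at least one objective.

S5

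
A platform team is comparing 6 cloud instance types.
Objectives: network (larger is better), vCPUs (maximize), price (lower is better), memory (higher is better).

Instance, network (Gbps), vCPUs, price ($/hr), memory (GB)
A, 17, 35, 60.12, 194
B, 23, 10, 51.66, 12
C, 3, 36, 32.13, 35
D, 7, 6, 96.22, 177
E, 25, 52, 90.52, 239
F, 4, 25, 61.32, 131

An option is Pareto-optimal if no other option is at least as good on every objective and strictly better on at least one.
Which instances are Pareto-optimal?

A, B, C, E

A: not dominated.
B: not dominated.
C: not dominated (best price).
D: dominated by A (network 17≥7, vCPUs 35≥6, price 60.12≤96.22, memory 194≥177).
E: not dominated (best network).
F: dominated by A (network 17≥4, vCPUs 35≥25, price 60.12≤61.32, memory 194≥131).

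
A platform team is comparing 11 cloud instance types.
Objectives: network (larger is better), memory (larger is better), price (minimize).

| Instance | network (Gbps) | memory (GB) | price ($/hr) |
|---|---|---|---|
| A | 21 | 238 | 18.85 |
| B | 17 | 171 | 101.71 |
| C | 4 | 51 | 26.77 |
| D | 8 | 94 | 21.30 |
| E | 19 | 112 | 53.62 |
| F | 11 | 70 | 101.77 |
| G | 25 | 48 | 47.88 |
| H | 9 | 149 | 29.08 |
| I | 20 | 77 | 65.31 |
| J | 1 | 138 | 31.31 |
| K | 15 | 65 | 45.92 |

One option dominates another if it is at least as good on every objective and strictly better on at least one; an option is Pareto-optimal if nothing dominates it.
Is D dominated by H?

H vs D: H is worse on price (29.08 vs 21.30), so it does not dominate D.

No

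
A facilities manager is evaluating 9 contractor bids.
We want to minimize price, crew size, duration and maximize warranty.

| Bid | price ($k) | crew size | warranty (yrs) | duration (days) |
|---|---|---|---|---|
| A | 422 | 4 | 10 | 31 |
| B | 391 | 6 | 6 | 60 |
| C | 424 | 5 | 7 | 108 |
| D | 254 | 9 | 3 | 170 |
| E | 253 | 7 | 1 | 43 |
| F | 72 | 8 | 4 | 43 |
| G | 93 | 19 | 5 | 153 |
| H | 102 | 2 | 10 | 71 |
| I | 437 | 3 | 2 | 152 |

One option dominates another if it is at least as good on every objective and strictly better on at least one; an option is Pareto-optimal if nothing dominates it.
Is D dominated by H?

H vs D: price 102≤254, crew size 2≤9, warranty 10≥3, duration 71≤170 — H is at least as good on every objective with at least one strict improvement.

Yes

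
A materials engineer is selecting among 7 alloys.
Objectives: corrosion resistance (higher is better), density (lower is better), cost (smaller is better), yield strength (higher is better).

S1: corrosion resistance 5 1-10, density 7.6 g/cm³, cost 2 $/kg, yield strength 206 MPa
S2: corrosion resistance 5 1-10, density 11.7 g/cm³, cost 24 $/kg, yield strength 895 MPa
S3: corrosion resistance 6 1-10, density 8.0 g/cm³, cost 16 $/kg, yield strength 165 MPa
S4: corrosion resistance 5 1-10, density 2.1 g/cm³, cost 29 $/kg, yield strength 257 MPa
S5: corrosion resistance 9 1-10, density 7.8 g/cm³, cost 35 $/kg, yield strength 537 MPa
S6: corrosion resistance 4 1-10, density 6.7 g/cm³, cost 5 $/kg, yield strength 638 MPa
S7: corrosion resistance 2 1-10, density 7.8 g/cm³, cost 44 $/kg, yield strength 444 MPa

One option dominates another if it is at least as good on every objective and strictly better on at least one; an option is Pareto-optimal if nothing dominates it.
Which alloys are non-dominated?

S1: not dominated (best cost).
S2: not dominated (best yield strength).
S3: not dominated.
S4: not dominated (best density).
S5: not dominated (best corrosion resistance).
S6: not dominated.
S7: dominated by S5 (corrosion resistance 9≥2, density 7.8≤7.8, cost 35≤44, yield strength 537≥444).

S1, S2, S3, S4, S5, S6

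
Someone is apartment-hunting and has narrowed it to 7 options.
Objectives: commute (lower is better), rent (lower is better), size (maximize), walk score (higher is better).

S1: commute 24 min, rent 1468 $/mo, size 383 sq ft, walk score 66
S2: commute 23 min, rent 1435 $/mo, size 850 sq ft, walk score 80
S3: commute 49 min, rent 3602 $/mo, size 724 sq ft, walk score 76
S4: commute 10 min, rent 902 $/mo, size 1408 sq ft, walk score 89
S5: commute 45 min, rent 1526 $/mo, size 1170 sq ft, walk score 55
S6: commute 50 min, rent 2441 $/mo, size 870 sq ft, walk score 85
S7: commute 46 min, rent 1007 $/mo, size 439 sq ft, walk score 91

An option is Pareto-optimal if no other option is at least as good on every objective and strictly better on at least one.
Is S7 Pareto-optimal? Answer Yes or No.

Yes

S1: worse on rent (1468 vs 1007).
S2: worse on rent (1435 vs 1007).
S3: worse on commute (49 vs 46).
S4: worse on walk score (89 vs 91).
S5: worse on rent (1526 vs 1007).
S6: worse on commute (50 vs 46).
No option is at least as good as S7 on every objective and strictly better on one.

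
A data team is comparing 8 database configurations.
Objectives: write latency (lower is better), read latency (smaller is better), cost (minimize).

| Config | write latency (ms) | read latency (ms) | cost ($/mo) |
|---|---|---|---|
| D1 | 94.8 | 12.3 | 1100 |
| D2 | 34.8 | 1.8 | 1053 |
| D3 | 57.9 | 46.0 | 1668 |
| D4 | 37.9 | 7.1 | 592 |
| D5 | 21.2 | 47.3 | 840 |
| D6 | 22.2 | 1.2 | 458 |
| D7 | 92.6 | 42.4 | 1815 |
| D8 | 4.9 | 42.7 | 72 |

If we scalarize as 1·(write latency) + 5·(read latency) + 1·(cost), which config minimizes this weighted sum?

D8

D1: 1·94.8 + 5·12.3 + 1·1100 = 1256.3
D2: 1·34.8 + 5·1.8 + 1·1053 = 1096.8
D3: 1·57.9 + 5·46.0 + 1·1668 = 1955.9
D4: 1·37.9 + 5·7.1 + 1·592 = 665.4
D5: 1·21.2 + 5·47.3 + 1·840 = 1097.7
D6: 1·22.2 + 5·1.2 + 1·458 = 486.2
D7: 1·92.6 + 5·42.4 + 1·1815 = 2119.6
D8: 1·4.9 + 5·42.7 + 1·72 = 290.4
Lowest: D8 at 290.4.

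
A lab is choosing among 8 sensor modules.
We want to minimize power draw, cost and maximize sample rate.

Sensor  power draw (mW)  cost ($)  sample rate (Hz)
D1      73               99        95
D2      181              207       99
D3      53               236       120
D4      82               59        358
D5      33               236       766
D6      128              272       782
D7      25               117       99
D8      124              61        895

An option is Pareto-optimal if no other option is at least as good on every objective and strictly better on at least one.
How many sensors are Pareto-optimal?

5

D1: not dominated.
D2: dominated by D4 (power draw 82≤181, cost 59≤207, sample rate 358≥99).
D3: dominated by D5 (power draw 33≤53, cost 236≤236, sample rate 766≥120).
D4: not dominated (best cost).
D5: not dominated.
D6: dominated by D8 (power draw 124≤128, cost 61≤272, sample rate 895≥782).
D7: not dominated (best power draw).
D8: not dominated (best sample rate).
Pareto-optimal: D1, D4, D5, D7, D8 → 5.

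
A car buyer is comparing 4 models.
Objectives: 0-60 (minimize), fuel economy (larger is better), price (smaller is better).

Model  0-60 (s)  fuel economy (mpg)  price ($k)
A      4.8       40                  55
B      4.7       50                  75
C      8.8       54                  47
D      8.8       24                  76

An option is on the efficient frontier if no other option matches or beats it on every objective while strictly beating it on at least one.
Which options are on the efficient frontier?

A, B, C

A: not dominated.
B: not dominated (best 0-60).
C: not dominated (best fuel economy).
D: dominated by A (0-60 4.8≤8.8, fuel economy 40≥24, price 55≤76).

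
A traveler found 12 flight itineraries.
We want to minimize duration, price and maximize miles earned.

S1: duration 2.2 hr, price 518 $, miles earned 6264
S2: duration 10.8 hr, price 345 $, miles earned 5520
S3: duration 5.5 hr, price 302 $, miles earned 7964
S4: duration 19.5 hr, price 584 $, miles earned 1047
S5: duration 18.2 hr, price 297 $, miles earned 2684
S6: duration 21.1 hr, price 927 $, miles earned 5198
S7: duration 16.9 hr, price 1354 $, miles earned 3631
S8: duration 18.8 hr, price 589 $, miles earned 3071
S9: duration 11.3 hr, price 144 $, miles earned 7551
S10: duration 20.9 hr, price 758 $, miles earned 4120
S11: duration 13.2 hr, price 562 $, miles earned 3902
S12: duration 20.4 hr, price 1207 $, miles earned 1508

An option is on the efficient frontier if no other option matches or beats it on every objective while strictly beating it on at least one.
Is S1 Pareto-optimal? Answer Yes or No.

S2: worse on duration (10.8 vs 2.2).
S3: worse on duration (5.5 vs 2.2).
S4: worse on duration (19.5 vs 2.2).
S5: worse on duration (18.2 vs 2.2).
S6: worse on duration (21.1 vs 2.2).
S7: worse on duration (16.9 vs 2.2).
S8: worse on duration (18.8 vs 2.2).
S9: worse on duration (11.3 vs 2.2).
S10: worse on duration (20.9 vs 2.2).
S11: worse on duration (13.2 vs 2.2).
S12: worse on duration (20.4 vs 2.2).
No option is at least as good as S1 on every objective and strictly better on one.

Yes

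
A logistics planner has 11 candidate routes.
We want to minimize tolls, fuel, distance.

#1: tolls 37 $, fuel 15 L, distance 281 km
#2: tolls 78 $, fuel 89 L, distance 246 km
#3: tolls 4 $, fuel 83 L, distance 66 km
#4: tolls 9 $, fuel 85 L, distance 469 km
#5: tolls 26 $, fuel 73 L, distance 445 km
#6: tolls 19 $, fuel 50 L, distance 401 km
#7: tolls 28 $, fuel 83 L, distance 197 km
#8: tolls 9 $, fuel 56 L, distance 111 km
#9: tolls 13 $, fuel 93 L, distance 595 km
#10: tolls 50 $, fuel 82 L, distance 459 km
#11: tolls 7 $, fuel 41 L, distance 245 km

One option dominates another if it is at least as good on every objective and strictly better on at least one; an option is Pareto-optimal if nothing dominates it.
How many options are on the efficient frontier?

4

#1: not dominated (best fuel).
#2: dominated by #3 (tolls 4≤78, fuel 83≤89, distance 66≤246).
#3: not dominated (best tolls).
#4: dominated by #3 (tolls 4≤9, fuel 83≤85, distance 66≤469).
#5: dominated by #6 (tolls 19≤26, fuel 50≤73, distance 401≤445).
#6: dominated by #11 (tolls 7≤19, fuel 41≤50, distance 245≤401).
#7: dominated by #3 (tolls 4≤28, fuel 83≤83, distance 66≤197).
#8: not dominated.
#9: dominated by #3 (tolls 4≤13, fuel 83≤93, distance 66≤595).
#10: dominated by #1 (tolls 37≤50, fuel 15≤82, distance 281≤459).
#11: not dominated.
Pareto-optimal: #1, #3, #8, #11 → 4.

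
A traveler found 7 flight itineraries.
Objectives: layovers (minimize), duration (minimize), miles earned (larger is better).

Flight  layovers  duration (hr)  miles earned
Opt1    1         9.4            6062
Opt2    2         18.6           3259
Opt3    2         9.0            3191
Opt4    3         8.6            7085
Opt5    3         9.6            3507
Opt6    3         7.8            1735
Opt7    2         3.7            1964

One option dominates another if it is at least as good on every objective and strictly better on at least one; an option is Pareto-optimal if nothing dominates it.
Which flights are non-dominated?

Opt1, Opt3, Opt4, Opt7

Opt1: not dominated (best layovers).
Opt2: dominated by Opt1 (layovers 1≤2, duration 9.4≤18.6, miles earned 6062≥3259).
Opt3: not dominated.
Opt4: not dominated (best miles earned).
Opt5: dominated by Opt1 (layovers 1≤3, duration 9.4≤9.6, miles earned 6062≥3507).
Opt6: dominated by Opt7 (layovers 2≤3, duration 3.7≤7.8, miles earned 1964≥1735).
Opt7: not dominated (best duration).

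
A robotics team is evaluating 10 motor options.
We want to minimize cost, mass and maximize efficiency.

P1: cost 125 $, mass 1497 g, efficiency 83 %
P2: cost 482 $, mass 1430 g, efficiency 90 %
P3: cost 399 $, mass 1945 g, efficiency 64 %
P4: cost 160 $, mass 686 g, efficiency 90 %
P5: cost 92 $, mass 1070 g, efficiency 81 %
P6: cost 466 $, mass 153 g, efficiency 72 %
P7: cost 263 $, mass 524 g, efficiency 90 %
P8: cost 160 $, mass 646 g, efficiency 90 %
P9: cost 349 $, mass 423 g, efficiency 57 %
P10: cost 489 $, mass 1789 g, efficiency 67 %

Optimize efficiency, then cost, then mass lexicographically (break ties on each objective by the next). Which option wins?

First maximize efficiency: best is 90, kept {P2, P4, P7, P8}.
Then minimize cost: best is 160, kept {P4, P8}.
Then minimize mass: best is 646, kept {P8}.

P8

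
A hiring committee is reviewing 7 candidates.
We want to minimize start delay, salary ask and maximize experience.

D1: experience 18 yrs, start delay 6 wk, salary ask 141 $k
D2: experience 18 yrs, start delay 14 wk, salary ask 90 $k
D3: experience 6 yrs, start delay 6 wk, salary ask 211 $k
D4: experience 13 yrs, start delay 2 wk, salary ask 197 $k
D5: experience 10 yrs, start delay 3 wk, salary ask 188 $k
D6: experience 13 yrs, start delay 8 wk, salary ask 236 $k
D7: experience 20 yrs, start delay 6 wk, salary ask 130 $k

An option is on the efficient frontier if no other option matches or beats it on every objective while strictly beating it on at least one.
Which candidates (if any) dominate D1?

D7: experience 20≥18, start delay 6≤6, salary ask 130≤141 — dominates D1.
Others (D2, D3, D4, D5, D6) are each worse than D1 on at least one objective.

D7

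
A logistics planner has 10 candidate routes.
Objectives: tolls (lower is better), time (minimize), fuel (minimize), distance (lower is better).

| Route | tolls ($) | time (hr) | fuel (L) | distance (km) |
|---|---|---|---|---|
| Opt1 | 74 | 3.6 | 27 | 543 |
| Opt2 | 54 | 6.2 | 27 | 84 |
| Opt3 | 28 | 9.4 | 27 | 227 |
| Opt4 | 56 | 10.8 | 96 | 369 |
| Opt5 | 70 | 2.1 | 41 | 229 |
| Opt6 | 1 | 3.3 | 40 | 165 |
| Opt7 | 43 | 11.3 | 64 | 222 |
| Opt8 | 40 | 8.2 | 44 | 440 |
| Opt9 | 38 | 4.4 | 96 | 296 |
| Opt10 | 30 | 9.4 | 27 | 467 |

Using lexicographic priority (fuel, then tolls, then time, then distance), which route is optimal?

First minimize fuel: best is 27, kept {Opt1, Opt2, Opt3, Opt10}.
Then minimize tolls: best is 28, kept {Opt3}.

Opt3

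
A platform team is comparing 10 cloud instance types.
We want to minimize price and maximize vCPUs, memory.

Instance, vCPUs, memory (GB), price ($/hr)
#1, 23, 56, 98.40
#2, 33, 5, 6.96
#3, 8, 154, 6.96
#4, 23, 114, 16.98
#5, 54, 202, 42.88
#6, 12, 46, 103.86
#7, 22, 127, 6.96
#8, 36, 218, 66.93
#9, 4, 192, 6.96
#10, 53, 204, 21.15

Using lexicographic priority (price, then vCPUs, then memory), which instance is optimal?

#2

First minimize price: best is 6.96, kept {#2, #3, #7, #9}.
Then maximize vCPUs: best is 33, kept {#2}.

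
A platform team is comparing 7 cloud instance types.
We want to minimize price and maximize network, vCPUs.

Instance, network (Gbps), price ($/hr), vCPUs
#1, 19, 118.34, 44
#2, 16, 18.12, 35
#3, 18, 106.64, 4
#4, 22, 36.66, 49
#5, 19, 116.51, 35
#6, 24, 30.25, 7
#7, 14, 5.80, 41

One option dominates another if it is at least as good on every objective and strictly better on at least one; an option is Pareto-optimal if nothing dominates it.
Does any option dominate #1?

#4 vs #1: network 22≥19, price 36.66≤118.34, vCPUs 49≥44 — #4 is at least as good on every objective and strictly better on at least one, so #4 dominates #1.

Yes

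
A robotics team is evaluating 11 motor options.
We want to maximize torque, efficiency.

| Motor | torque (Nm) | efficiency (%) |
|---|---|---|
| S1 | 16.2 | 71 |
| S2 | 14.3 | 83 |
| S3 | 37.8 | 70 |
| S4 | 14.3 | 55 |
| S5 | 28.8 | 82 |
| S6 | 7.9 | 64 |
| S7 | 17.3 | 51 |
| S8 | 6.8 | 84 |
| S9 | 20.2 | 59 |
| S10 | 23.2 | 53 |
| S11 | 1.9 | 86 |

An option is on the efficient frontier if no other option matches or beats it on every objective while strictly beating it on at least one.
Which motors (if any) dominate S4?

S1, S2, S3, S5, S9

S1: torque 16.2≥14.3, efficiency 71≥55 — dominates S4.
S2: torque 14.3≥14.3, efficiency 83≥55 — dominates S4.
S3: torque 37.8≥14.3, efficiency 70≥55 — dominates S4.
S5: torque 28.8≥14.3, efficiency 82≥55 — dominates S4.
S9: torque 20.2≥14.3, efficiency 59≥55 — dominates S4.
Others (S6, S7, S8, S10, S11) are each worse than S4 on at least one objective.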